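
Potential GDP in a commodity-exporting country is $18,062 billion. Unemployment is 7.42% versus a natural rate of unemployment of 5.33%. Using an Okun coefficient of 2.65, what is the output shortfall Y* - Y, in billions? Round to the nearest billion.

Output gap = -2.65 × (7.42 - 5.33) = -2.65 × 2.09 = -5.5385%.
Actual GDP ≈ 18062 × 0.944615 ≈ 17062 billion, so the shortfall is 18062 - 17062 = 1000 billion.

$1,000 billion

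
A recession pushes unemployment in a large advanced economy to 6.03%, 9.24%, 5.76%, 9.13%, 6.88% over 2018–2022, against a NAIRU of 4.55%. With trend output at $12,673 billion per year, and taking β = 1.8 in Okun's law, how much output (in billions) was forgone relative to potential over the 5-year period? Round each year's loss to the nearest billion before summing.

Year 2018: gap = -1.8 × (6.03 - 4.55) = -2.664%, loss ≈ 12673 × 2.664/100 ≈ 338.
Year 2019: gap = -1.8 × (9.24 - 4.55) = -8.442%, loss ≈ 12673 × 8.442/100 ≈ 1070.
Year 2020: gap = -1.8 × (5.76 - 4.55) = -2.178%, loss ≈ 12673 × 2.178/100 ≈ 276.
Year 2021: gap = -1.8 × (9.13 - 4.55) = -8.244%, loss ≈ 12673 × 8.244/100 ≈ 1045.
Year 2022: gap = -1.8 × (6.88 - 4.55) = -4.194%, loss ≈ 12673 × 4.194/100 ≈ 532.
Total lost output = 338 + 1070 + 276 + 1045 + 532 = 3261 billion.

$3,261 billion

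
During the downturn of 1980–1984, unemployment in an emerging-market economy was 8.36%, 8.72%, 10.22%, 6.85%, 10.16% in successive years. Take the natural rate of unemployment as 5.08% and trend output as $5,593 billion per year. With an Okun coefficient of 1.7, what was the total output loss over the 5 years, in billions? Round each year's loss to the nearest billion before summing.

Year 1980: gap = -1.7 × (8.36 - 5.08) = -5.576%, loss ≈ 5593 × 5.576/100 ≈ 312.
Year 1981: gap = -1.7 × (8.72 - 5.08) = -6.188%, loss ≈ 5593 × 6.188/100 ≈ 346.
Year 1982: gap = -1.7 × (10.22 - 5.08) = -8.738%, loss ≈ 5593 × 8.738/100 ≈ 489.
Year 1983: gap = -1.7 × (6.85 - 5.08) = -3.009%, loss ≈ 5593 × 3.009/100 ≈ 168.
Year 1984: gap = -1.7 × (10.16 - 5.08) = -8.636%, loss ≈ 5593 × 8.636/100 ≈ 483.
Total lost output = 312 + 346 + 489 + 168 + 483 = 1798 billion.

$1,798 billion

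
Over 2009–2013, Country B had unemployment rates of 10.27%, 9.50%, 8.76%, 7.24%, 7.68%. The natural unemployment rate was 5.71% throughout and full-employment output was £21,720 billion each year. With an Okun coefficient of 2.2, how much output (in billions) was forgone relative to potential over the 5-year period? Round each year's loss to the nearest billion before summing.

£7,119 billion

Year 2009: gap = -2.2 × (10.27 - 5.71) = -10.032%, loss ≈ 21720 × 10.032/100 ≈ 2179.
Year 2010: gap = -2.2 × (9.5 - 5.71) = -8.338%, loss ≈ 21720 × 8.338/100 ≈ 1811.
Year 2011: gap = -2.2 × (8.76 - 5.71) = -6.71%, loss ≈ 21720 × 6.71/100 ≈ 1457.
Year 2012: gap = -2.2 × (7.24 - 5.71) = -3.366%, loss ≈ 21720 × 3.366/100 ≈ 731.
Year 2013: gap = -2.2 × (7.68 - 5.71) = -4.334%, loss ≈ 21720 × 4.334/100 ≈ 941.
Total lost output = 2179 + 1811 + 1457 + 731 + 941 = 7119 billion.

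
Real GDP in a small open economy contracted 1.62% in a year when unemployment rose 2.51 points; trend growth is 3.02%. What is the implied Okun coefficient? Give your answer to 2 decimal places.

β ≈ 1.85

Growth form: g_Y = g_Y* - β × Δu, so β = (g_Y* - g_Y)/Δu.
β = (3.02 + 1.62)/2.51 = 4.64/2.51 = 1.85.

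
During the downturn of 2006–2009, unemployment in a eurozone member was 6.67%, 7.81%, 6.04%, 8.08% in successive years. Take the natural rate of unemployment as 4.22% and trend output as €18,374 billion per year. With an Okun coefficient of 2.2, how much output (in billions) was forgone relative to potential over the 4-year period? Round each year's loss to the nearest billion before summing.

Year 2006: gap = -2.2 × (6.67 - 4.22) = -5.39%, loss ≈ 18374 × 5.39/100 ≈ 990.
Year 2007: gap = -2.2 × (7.81 - 4.22) = -7.898%, loss ≈ 18374 × 7.898/100 ≈ 1451.
Year 2008: gap = -2.2 × (6.04 - 4.22) = -4.004%, loss ≈ 18374 × 4.004/100 ≈ 736.
Year 2009: gap = -2.2 × (8.08 - 4.22) = -8.492%, loss ≈ 18374 × 8.492/100 ≈ 1560.
Total lost output = 990 + 1451 + 736 + 1560 = 4737 billion.

€4,737 billion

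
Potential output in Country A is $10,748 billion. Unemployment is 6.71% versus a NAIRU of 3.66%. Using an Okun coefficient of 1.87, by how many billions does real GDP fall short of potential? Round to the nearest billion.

$613 billion

Output gap = -1.87 × (6.71 - 3.66) = -1.87 × 3.05 = -5.7035%.
Actual GDP ≈ 10748 × 0.942965 ≈ 10135 billion, so the shortfall is 10748 - 10135 = 613 billion.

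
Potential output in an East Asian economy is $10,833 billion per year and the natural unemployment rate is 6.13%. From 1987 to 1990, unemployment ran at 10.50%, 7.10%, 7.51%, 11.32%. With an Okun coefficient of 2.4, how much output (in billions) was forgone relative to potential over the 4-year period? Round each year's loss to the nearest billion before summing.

Year 1987: gap = -2.4 × (10.5 - 6.13) = -10.488%, loss ≈ 10833 × 10.488/100 ≈ 1136.
Year 1988: gap = -2.4 × (7.1 - 6.13) = -2.328%, loss ≈ 10833 × 2.328/100 ≈ 252.
Year 1989: gap = -2.4 × (7.51 - 6.13) = -3.312%, loss ≈ 10833 × 3.312/100 ≈ 359.
Year 1990: gap = -2.4 × (11.32 - 6.13) = -12.456%, loss ≈ 10833 × 12.456/100 ≈ 1349.
Total lost output = 1136 + 252 + 359 + 1349 = 3096 billion.

$3,096 billion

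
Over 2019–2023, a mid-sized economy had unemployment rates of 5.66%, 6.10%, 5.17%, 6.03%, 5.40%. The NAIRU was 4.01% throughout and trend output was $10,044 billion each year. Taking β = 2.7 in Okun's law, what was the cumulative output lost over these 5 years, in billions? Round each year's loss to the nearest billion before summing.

Year 2019: gap = -2.7 × (5.66 - 4.01) = -4.455%, loss ≈ 10044 × 4.455/100 ≈ 447.
Year 2020: gap = -2.7 × (6.1 - 4.01) = -5.643%, loss ≈ 10044 × 5.643/100 ≈ 567.
Year 2021: gap = -2.7 × (5.17 - 4.01) = -3.132%, loss ≈ 10044 × 3.132/100 ≈ 315.
Year 2022: gap = -2.7 × (6.03 - 4.01) = -5.454%, loss ≈ 10044 × 5.454/100 ≈ 548.
Year 2023: gap = -2.7 × (5.4 - 4.01) = -3.753%, loss ≈ 10044 × 3.753/100 ≈ 377.
Total lost output = 447 + 567 + 315 + 548 + 377 = 2254 billion.

$2,254 billion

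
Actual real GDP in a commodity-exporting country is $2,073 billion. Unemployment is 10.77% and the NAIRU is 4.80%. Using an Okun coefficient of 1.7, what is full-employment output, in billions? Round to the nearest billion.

Unemployment gap = 10.77 - 4.8 = 5.97 points, so output gap = -1.7 × 5.97 = -10.149%.
Since Y = Y* × (1 + gap/100), Y* = 2073/0.89851 ≈ 2307 billion.

$2,307 billion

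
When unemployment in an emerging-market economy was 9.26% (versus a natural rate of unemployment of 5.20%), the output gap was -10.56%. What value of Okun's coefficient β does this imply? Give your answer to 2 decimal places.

β ≈ 2.60

Okun's law: output gap = -β × (u - u*).
-10.56 = -β × (9.26 - 5.2) = -β × 4.06, so β = 10.56/4.06 = 2.60.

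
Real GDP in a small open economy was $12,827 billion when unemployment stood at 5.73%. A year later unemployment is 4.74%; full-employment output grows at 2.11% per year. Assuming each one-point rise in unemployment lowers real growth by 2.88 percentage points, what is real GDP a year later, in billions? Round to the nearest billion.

Δu = 4.74 - 5.73 = -0.99 points.
Okun's law (growth form): g_Y = g_Y* - β × Δu = 2.11 - 2.88 × (-0.99) = 2.11 + 2.8512 = 4.9612%.
Real GDP in the next year = 12827 × (1 + 4.9612/100) = 12827 × 1.049612 ≈ 13463 billion.

$13,463 billion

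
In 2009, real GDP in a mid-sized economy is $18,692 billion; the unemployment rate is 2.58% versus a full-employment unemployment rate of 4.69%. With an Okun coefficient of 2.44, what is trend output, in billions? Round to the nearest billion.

$17,777 billion

Unemployment gap = 2.58 - 4.69 = -2.11 points, so output gap = -2.44 × (-2.11) = 5.1484%.
Since Y = Y* × (1 + gap/100), Y* = 18692/1.051484 ≈ 17777 billion.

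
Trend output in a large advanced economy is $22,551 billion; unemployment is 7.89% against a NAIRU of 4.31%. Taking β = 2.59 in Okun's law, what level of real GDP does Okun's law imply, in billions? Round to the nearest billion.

Unemployment gap = 7.89 - 4.31 = 3.58 points, so the output gap is -2.59 × 3.58 = -9.2722%.
Actual GDP = 22551 × (1 - 9.2722/100) = 22551 × 0.907278 ≈ 20460 billion.

$20,460 billion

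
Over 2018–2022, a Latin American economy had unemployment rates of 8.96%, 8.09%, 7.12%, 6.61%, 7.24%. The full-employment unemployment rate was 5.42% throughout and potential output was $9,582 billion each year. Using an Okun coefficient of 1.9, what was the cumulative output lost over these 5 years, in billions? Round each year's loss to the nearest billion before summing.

Year 2018: gap = -1.9 × (8.96 - 5.42) = -6.726%, loss ≈ 9582 × 6.726/100 ≈ 644.
Year 2019: gap = -1.9 × (8.09 - 5.42) = -5.073%, loss ≈ 9582 × 5.073/100 ≈ 486.
Year 2020: gap = -1.9 × (7.12 - 5.42) = -3.23%, loss ≈ 9582 × 3.23/100 ≈ 309.
Year 2021: gap = -1.9 × (6.61 - 5.42) = -2.261%, loss ≈ 9582 × 2.261/100 ≈ 217.
Year 2022: gap = -1.9 × (7.24 - 5.42) = -3.458%, loss ≈ 9582 × 3.458/100 ≈ 331.
Total lost output = 644 + 486 + 309 + 217 + 331 = 1987 billion.

$1,987 billion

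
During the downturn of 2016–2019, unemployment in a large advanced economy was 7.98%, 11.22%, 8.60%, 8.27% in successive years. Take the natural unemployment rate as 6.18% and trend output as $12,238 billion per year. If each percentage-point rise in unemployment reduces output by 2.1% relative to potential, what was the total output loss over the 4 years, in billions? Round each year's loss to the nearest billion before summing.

Year 2016: gap = -2.1 × (7.98 - 6.18) = -3.78%, loss ≈ 12238 × 3.78/100 ≈ 463.
Year 2017: gap = -2.1 × (11.22 - 6.18) = -10.584%, loss ≈ 12238 × 10.584/100 ≈ 1295.
Year 2018: gap = -2.1 × (8.6 - 6.18) = -5.082%, loss ≈ 12238 × 5.082/100 ≈ 622.
Year 2019: gap = -2.1 × (8.27 - 6.18) = -4.389%, loss ≈ 12238 × 4.389/100 ≈ 537.
Total lost output = 463 + 1295 + 622 + 537 = 2917 billion.

$2,917 billion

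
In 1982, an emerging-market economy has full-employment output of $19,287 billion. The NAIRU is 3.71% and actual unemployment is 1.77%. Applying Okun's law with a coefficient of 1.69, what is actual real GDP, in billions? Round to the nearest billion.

Unemployment gap = 1.77 - 3.71 = -1.94 points, so the output gap is -1.69 × (-1.94) = 3.2786%.
Actual GDP = 19287 × (1 + 3.2786/100) = 19287 × 1.032786 ≈ 19919 billion.

$19,919 billion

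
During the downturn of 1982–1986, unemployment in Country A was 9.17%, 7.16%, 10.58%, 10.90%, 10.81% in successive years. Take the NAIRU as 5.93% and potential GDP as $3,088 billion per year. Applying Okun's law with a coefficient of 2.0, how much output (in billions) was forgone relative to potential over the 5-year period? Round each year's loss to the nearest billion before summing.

Year 1982: gap = -2.0 × (9.17 - 5.93) = -6.48%, loss ≈ 3088 × 6.48/100 ≈ 200.
Year 1983: gap = -2.0 × (7.16 - 5.93) = -2.46%, loss ≈ 3088 × 2.46/100 ≈ 76.
Year 1984: gap = -2.0 × (10.58 - 5.93) = -9.3%, loss ≈ 3088 × 9.3/100 ≈ 287.
Year 1985: gap = -2.0 × (10.9 - 5.93) = -9.94%, loss ≈ 3088 × 9.94/100 ≈ 307.
Year 1986: gap = -2.0 × (10.81 - 5.93) = -9.76%, loss ≈ 3088 × 9.76/100 ≈ 301.
Total lost output = 200 + 76 + 287 + 307 + 301 = 1171 billion.

$1,171 billion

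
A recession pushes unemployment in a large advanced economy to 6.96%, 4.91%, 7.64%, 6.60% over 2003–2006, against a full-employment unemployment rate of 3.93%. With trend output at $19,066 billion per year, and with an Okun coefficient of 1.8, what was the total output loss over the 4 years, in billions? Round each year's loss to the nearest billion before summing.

$3,565 billion

Year 2003: gap = -1.8 × (6.96 - 3.93) = -5.454%, loss ≈ 19066 × 5.454/100 ≈ 1040.
Year 2004: gap = -1.8 × (4.91 - 3.93) = -1.764%, loss ≈ 19066 × 1.764/100 ≈ 336.
Year 2005: gap = -1.8 × (7.64 - 3.93) = -6.678%, loss ≈ 19066 × 6.678/100 ≈ 1273.
Year 2006: gap = -1.8 × (6.6 - 3.93) = -4.806%, loss ≈ 19066 × 4.806/100 ≈ 916.
Total lost output = 1040 + 336 + 1273 + 916 = 3565 billion.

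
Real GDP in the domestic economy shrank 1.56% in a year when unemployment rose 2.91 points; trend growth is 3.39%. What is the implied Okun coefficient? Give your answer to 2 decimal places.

Growth form: g_Y = g_Y* - β × Δu, so β = (g_Y* - g_Y)/Δu.
β = (3.39 + 1.56)/2.91 = 4.95/2.91 = 1.70.

β ≈ 1.70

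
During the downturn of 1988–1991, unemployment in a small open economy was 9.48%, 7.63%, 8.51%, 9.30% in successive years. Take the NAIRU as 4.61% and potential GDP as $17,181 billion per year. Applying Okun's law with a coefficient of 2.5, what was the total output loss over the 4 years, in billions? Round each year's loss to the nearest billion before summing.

$7,078 billion

Year 1988: gap = -2.5 × (9.48 - 4.61) = -12.175%, loss ≈ 17181 × 12.175/100 ≈ 2092.
Year 1989: gap = -2.5 × (7.63 - 4.61) = -7.55%, loss ≈ 17181 × 7.55/100 ≈ 1297.
Year 1990: gap = -2.5 × (8.51 - 4.61) = -9.75%, loss ≈ 17181 × 9.75/100 ≈ 1675.
Year 1991: gap = -2.5 × (9.3 - 4.61) = -11.725%, loss ≈ 17181 × 11.725/100 ≈ 2014.
Total lost output = 2092 + 1297 + 1675 + 2014 = 7078 billion.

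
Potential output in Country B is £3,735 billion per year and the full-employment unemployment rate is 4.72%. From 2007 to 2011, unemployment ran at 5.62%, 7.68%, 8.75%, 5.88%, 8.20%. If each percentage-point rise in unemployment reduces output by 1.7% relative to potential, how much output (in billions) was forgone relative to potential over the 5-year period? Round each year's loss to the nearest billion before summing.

£796 billion

Year 2007: gap = -1.7 × (5.62 - 4.72) = -1.53%, loss ≈ 3735 × 1.53/100 ≈ 57.
Year 2008: gap = -1.7 × (7.68 - 4.72) = -5.032%, loss ≈ 3735 × 5.032/100 ≈ 188.
Year 2009: gap = -1.7 × (8.75 - 4.72) = -6.851%, loss ≈ 3735 × 6.851/100 ≈ 256.
Year 2010: gap = -1.7 × (5.88 - 4.72) = -1.972%, loss ≈ 3735 × 1.972/100 ≈ 74.
Year 2011: gap = -1.7 × (8.2 - 4.72) = -5.916%, loss ≈ 3735 × 5.916/100 ≈ 221.
Total lost output = 57 + 188 + 256 + 74 + 221 = 796 billion.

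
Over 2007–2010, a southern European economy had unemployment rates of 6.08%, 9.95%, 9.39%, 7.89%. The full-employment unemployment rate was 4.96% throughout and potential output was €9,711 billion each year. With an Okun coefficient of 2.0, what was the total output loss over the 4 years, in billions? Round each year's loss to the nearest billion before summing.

€2,616 billion

Year 2007: gap = -2.0 × (6.08 - 4.96) = -2.24%, loss ≈ 9711 × 2.24/100 ≈ 218.
Year 2008: gap = -2.0 × (9.95 - 4.96) = -9.98%, loss ≈ 9711 × 9.98/100 ≈ 969.
Year 2009: gap = -2.0 × (9.39 - 4.96) = -8.86%, loss ≈ 9711 × 8.86/100 ≈ 860.
Year 2010: gap = -2.0 × (7.89 - 4.96) = -5.86%, loss ≈ 9711 × 5.86/100 ≈ 569.
Total lost output = 218 + 969 + 860 + 569 = 2616 billion.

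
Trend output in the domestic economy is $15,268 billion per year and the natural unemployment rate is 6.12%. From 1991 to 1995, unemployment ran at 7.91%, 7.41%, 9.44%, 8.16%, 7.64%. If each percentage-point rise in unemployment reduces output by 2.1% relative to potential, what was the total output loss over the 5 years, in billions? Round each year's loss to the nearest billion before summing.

Year 1991: gap = -2.1 × (7.91 - 6.12) = -3.759%, loss ≈ 15268 × 3.759/100 ≈ 574.
Year 1992: gap = -2.1 × (7.41 - 6.12) = -2.709%, loss ≈ 15268 × 2.709/100 ≈ 414.
Year 1993: gap = -2.1 × (9.44 - 6.12) = -6.972%, loss ≈ 15268 × 6.972/100 ≈ 1064.
Year 1994: gap = -2.1 × (8.16 - 6.12) = -4.284%, loss ≈ 15268 × 4.284/100 ≈ 654.
Year 1995: gap = -2.1 × (7.64 - 6.12) = -3.192%, loss ≈ 15268 × 3.192/100 ≈ 487.
Total lost output = 574 + 414 + 1064 + 654 + 487 = 3193 billion.

$3,193 billion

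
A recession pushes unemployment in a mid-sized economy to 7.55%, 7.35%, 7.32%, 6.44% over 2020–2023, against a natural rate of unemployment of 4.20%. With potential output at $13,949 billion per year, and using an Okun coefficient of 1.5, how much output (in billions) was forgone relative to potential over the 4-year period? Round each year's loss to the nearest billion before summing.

Year 2020: gap = -1.5 × (7.55 - 4.2) = -5.025%, loss ≈ 13949 × 5.025/100 ≈ 701.
Year 2021: gap = -1.5 × (7.35 - 4.2) = -4.725%, loss ≈ 13949 × 4.725/100 ≈ 659.
Year 2022: gap = -1.5 × (7.32 - 4.2) = -4.68%, loss ≈ 13949 × 4.68/100 ≈ 653.
Year 2023: gap = -1.5 × (6.44 - 4.2) = -3.36%, loss ≈ 13949 × 3.36/100 ≈ 469.
Total lost output = 701 + 659 + 653 + 469 = 2482 billion.

$2,482 billion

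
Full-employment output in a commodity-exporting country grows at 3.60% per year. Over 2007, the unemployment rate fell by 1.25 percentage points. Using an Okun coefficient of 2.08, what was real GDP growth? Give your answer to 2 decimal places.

Growth-rate Okun's law: g_Y = g_Y* - β × Δu.
g_Y = 3.60 - 2.08 × (-1.25) = 3.6 + 2.6 = 6.2%, i.e. 6.20% to 2 d.p.

6.20%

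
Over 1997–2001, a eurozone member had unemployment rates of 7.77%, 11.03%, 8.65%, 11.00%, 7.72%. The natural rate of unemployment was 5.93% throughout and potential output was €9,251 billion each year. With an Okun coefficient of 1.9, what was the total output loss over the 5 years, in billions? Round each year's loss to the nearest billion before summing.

Year 1997: gap = -1.9 × (7.77 - 5.93) = -3.496%, loss ≈ 9251 × 3.496/100 ≈ 323.
Year 1998: gap = -1.9 × (11.03 - 5.93) = -9.69%, loss ≈ 9251 × 9.69/100 ≈ 896.
Year 1999: gap = -1.9 × (8.65 - 5.93) = -5.168%, loss ≈ 9251 × 5.168/100 ≈ 478.
Year 2000: gap = -1.9 × (11 - 5.93) = -9.633%, loss ≈ 9251 × 9.633/100 ≈ 891.
Year 2001: gap = -1.9 × (7.72 - 5.93) = -3.401%, loss ≈ 9251 × 3.401/100 ≈ 315.
Total lost output = 323 + 896 + 478 + 891 + 315 = 2903 billion.

€2,903 billion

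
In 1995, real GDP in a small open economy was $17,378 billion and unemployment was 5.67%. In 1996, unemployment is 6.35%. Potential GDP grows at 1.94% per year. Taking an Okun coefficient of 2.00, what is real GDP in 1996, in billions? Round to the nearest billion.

$17,479 billion

Δu = 6.35 - 5.67 = 0.68 points.
Okun's law (growth form): g_Y = g_Y* - β × Δu = 1.94 - 2.00 × (0.68) = 1.94 - 1.36 = 0.58%.
Real GDP in the next year = 17378 × (1 + 0.58/100) = 17378 × 1.0058 ≈ 17479 billion.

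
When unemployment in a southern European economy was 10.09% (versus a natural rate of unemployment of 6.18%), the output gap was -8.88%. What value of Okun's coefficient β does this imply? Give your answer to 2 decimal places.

β ≈ 2.27

Okun's law: output gap = -β × (u - u*).
-8.88 = -β × (10.09 - 6.18) = -β × 3.91, so β = 8.88/3.91 = 2.27.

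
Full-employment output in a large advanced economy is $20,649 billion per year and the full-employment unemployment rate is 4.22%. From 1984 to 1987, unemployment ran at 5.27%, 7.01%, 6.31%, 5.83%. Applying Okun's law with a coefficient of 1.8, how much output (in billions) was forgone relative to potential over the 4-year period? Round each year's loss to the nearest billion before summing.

$2,802 billion

Year 1984: gap = -1.8 × (5.27 - 4.22) = -1.89%, loss ≈ 20649 × 1.89/100 ≈ 390.
Year 1985: gap = -1.8 × (7.01 - 4.22) = -5.022%, loss ≈ 20649 × 5.022/100 ≈ 1037.
Year 1986: gap = -1.8 × (6.31 - 4.22) = -3.762%, loss ≈ 20649 × 3.762/100 ≈ 777.
Year 1987: gap = -1.8 × (5.83 - 4.22) = -2.898%, loss ≈ 20649 × 2.898/100 ≈ 598.
Total lost output = 390 + 1037 + 777 + 598 = 2802 billion.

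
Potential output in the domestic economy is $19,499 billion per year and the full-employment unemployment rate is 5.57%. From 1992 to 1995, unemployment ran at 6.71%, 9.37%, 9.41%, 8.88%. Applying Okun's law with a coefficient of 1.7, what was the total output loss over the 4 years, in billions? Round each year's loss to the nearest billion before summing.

Year 1992: gap = -1.7 × (6.71 - 5.57) = -1.938%, loss ≈ 19499 × 1.938/100 ≈ 378.
Year 1993: gap = -1.7 × (9.37 - 5.57) = -6.46%, loss ≈ 19499 × 6.46/100 ≈ 1260.
Year 1994: gap = -1.7 × (9.41 - 5.57) = -6.528%, loss ≈ 19499 × 6.528/100 ≈ 1273.
Year 1995: gap = -1.7 × (8.88 - 5.57) = -5.627%, loss ≈ 19499 × 5.627/100 ≈ 1097.
Total lost output = 378 + 1260 + 1273 + 1097 = 4008 billion.

$4,008 billion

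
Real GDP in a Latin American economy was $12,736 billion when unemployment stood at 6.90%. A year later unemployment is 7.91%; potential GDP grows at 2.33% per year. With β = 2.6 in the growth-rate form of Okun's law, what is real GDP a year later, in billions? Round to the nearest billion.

$12,698 billion

Δu = 7.91 - 6.9 = 1.01 points.
Okun's law (growth form): g_Y = g_Y* - β × Δu = 2.33 - 2.6 × (1.01) = 2.33 - 2.626 = -0.296%.
Real GDP in the next year = 12736 × (1 - 0.296/100) = 12736 × 0.99704 ≈ 12698 billion.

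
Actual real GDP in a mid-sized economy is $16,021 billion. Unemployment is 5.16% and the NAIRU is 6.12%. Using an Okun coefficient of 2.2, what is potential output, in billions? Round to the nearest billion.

Unemployment gap = 5.16 - 6.12 = -0.96 points, so output gap = -2.2 × (-0.96) = 2.112%.
Since Y = Y* × (1 + gap/100), Y* = 16021/1.02112 ≈ 15690 billion.

$15,690 billion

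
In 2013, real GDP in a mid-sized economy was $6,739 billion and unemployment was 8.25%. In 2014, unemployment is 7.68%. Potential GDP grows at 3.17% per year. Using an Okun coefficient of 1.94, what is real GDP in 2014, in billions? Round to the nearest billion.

Δu = 7.68 - 8.25 = -0.57 points.
Okun's law (growth form): g_Y = g_Y* - β × Δu = 3.17 - 1.94 × (-0.57) = 3.17 + 1.1058 = 4.2758%.
Real GDP in the next year = 6739 × (1 + 4.2758/100) = 6739 × 1.042758 ≈ 7027 billion.

$7,027 billion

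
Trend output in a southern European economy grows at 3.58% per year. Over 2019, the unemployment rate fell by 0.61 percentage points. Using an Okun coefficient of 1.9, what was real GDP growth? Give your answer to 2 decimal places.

Growth-rate Okun's law: g_Y = g_Y* - β × Δu.
g_Y = 3.58 - 1.9 × (-0.61) = 3.58 + 1.159 = 4.739%, i.e. 4.74% to 2 d.p.

4.74%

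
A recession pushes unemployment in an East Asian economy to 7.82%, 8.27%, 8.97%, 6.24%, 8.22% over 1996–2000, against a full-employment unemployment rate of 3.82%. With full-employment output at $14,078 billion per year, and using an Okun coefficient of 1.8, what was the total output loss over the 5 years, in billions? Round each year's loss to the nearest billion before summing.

Year 1996: gap = -1.8 × (7.82 - 3.82) = -7.2%, loss ≈ 14078 × 7.2/100 ≈ 1014.
Year 1997: gap = -1.8 × (8.27 - 3.82) = -8.01%, loss ≈ 14078 × 8.01/100 ≈ 1128.
Year 1998: gap = -1.8 × (8.97 - 3.82) = -9.27%, loss ≈ 14078 × 9.27/100 ≈ 1305.
Year 1999: gap = -1.8 × (6.24 - 3.82) = -4.356%, loss ≈ 14078 × 4.356/100 ≈ 613.
Year 2000: gap = -1.8 × (8.22 - 3.82) = -7.92%, loss ≈ 14078 × 7.92/100 ≈ 1115.
Total lost output = 1014 + 1128 + 1305 + 613 + 1115 = 5175 billion.

$5,175 billion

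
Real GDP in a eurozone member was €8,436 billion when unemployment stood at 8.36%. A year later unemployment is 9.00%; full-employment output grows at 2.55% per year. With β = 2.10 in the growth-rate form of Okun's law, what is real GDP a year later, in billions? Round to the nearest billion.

Δu = 9 - 8.36 = 0.64 points.
Okun's law (growth form): g_Y = g_Y* - β × Δu = 2.55 - 2.10 × (0.64) = 2.55 - 1.344 = 1.206%.
Real GDP in the next year = 8436 × (1 + 1.206/100) = 8436 × 1.01206 ≈ 8538 billion.

€8,538 billion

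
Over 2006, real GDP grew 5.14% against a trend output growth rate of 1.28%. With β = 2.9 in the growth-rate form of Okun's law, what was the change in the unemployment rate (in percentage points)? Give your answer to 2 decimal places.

-1.33 percentage points

Growth-rate Okun's law: g_Y = g_Y* - β × Δu, so Δu = (g_Y* - g_Y)/β.
Δu = (1.28 - 5.14)/2.9 = -3.86/2.9 = -1.33 percentage points.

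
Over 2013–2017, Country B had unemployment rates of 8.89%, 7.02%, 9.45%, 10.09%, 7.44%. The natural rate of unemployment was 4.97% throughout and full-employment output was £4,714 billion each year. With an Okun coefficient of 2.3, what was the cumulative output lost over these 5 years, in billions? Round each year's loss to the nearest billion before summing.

Year 2013: gap = -2.3 × (8.89 - 4.97) = -9.016%, loss ≈ 4714 × 9.016/100 ≈ 425.
Year 2014: gap = -2.3 × (7.02 - 4.97) = -4.715%, loss ≈ 4714 × 4.715/100 ≈ 222.
Year 2015: gap = -2.3 × (9.45 - 4.97) = -10.304%, loss ≈ 4714 × 10.304/100 ≈ 486.
Year 2016: gap = -2.3 × (10.09 - 4.97) = -11.776%, loss ≈ 4714 × 11.776/100 ≈ 555.
Year 2017: gap = -2.3 × (7.44 - 4.97) = -5.681%, loss ≈ 4714 × 5.681/100 ≈ 268.
Total lost output = 425 + 222 + 486 + 555 + 268 = 1956 billion.

£1,956 billion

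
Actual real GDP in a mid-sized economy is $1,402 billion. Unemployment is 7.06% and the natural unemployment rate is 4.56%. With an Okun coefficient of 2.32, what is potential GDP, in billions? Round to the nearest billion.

$1,488 billion

Unemployment gap = 7.06 - 4.56 = 2.5 points, so output gap = -2.32 × 2.5 = -5.8%.
Since Y = Y* × (1 + gap/100), Y* = 1402/0.942 ≈ 1488 billion.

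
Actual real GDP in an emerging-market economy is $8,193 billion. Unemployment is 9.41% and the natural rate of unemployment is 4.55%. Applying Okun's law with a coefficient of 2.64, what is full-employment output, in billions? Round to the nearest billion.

Unemployment gap = 9.41 - 4.55 = 4.86 points, so output gap = -2.64 × 4.86 = -12.8304%.
Since Y = Y* × (1 + gap/100), Y* = 8193/0.871696 ≈ 9399 billion.

$9,399 billion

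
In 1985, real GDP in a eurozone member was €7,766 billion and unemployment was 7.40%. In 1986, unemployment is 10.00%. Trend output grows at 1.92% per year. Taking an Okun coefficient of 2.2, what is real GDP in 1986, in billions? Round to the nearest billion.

Δu = 10 - 7.4 = 2.6 points.
Okun's law (growth form): g_Y = g_Y* - β × Δu = 1.92 - 2.2 × (2.60) = 1.92 - 5.72 = -3.8%.
Real GDP in the next year = 7766 × (1 - 3.8/100) = 7766 × 0.962 ≈ 7471 billion.

€7,471 billion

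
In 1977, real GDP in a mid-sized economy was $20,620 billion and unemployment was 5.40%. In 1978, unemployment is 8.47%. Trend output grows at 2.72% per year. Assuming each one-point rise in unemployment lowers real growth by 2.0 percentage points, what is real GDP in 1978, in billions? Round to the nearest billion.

Δu = 8.47 - 5.4 = 3.07 points.
Okun's law (growth form): g_Y = g_Y* - β × Δu = 2.72 - 2.0 × (3.07) = 2.72 - 6.14 = -3.42%.
Real GDP in the next year = 20620 × (1 - 3.42/100) = 20620 × 0.9658 ≈ 19915 billion.

$19,915 billion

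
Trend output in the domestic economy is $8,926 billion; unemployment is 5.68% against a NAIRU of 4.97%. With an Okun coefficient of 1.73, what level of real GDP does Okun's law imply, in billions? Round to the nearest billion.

$8,816 billion

Unemployment gap = 5.68 - 4.97 = 0.71 points, so the output gap is -1.73 × 0.71 = -1.2283%.
Actual GDP = 8926 × (1 - 1.2283/100) = 8926 × 0.987717 ≈ 8816 billion.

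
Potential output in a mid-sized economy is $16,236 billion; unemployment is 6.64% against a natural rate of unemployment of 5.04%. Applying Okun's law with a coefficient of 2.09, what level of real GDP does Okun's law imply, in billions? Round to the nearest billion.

Unemployment gap = 6.64 - 5.04 = 1.6 points, so the output gap is -2.09 × 1.6 = -3.344%.
Actual GDP = 16236 × (1 - 3.344/100) = 16236 × 0.96656 ≈ 15693 billion.

$15,693 billion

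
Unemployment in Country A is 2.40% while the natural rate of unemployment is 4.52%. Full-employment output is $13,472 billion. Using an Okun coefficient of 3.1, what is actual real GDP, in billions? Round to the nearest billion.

$14,357 billion

Unemployment gap = 2.4 - 4.52 = -2.12 points, so the output gap is -3.1 × (-2.12) = 6.572%.
Actual GDP = 13472 × (1 + 6.572/100) = 13472 × 1.06572 ≈ 14357 billion.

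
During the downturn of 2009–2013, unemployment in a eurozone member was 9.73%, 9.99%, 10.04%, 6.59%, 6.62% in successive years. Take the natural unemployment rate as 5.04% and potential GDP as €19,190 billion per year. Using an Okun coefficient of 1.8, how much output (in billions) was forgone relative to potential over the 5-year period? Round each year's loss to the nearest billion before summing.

€6,138 billion

Year 2009: gap = -1.8 × (9.73 - 5.04) = -8.442%, loss ≈ 19190 × 8.442/100 ≈ 1620.
Year 2010: gap = -1.8 × (9.99 - 5.04) = -8.91%, loss ≈ 19190 × 8.91/100 ≈ 1710.
Year 2011: gap = -1.8 × (10.04 - 5.04) = -9%, loss ≈ 19190 × 9/100 ≈ 1727.
Year 2012: gap = -1.8 × (6.59 - 5.04) = -2.79%, loss ≈ 19190 × 2.79/100 ≈ 535.
Year 2013: gap = -1.8 × (6.62 - 5.04) = -2.844%, loss ≈ 19190 × 2.844/100 ≈ 546.
Total lost output = 1620 + 1710 + 1727 + 535 + 546 = 6138 billion.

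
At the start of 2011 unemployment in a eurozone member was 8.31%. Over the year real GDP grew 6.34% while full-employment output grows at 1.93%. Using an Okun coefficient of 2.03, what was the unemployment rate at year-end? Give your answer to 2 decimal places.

6.14%

Growth-rate Okun's law: g_Y = g_Y* - β × Δu, so Δu = (g_Y* - g_Y)/β.
Δu = (1.93 - 6.34)/2.03 = -4.41/2.03 = -2.17 percentage points.
Year-end unemployment = 8.31 - 2.17 = 6.14%.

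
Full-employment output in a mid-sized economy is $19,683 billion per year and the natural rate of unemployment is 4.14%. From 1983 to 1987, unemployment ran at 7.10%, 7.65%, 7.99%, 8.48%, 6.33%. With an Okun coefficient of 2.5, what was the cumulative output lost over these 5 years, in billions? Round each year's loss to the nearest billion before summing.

Year 1983: gap = -2.5 × (7.1 - 4.14) = -7.4%, loss ≈ 19683 × 7.4/100 ≈ 1457.
Year 1984: gap = -2.5 × (7.65 - 4.14) = -8.775%, loss ≈ 19683 × 8.775/100 ≈ 1727.
Year 1985: gap = -2.5 × (7.99 - 4.14) = -9.625%, loss ≈ 19683 × 9.625/100 ≈ 1894.
Year 1986: gap = -2.5 × (8.48 - 4.14) = -10.85%, loss ≈ 19683 × 10.85/100 ≈ 2136.
Year 1987: gap = -2.5 × (6.33 - 4.14) = -5.475%, loss ≈ 19683 × 5.475/100 ≈ 1078.
Total lost output = 1457 + 1727 + 1894 + 2136 + 1078 = 8292 billion.

$8,292 billion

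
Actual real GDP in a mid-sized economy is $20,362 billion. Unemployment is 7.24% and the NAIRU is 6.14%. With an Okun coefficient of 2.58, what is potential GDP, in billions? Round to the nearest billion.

Unemployment gap = 7.24 - 6.14 = 1.1 points, so output gap = -2.58 × 1.1 = -2.838%.
Since Y = Y* × (1 + gap/100), Y* = 20362/0.97162 ≈ 20957 billion.

$20,957 billion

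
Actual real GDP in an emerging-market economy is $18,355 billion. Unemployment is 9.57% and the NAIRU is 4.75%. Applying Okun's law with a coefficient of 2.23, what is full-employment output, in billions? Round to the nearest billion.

$20,566 billion

Unemployment gap = 9.57 - 4.75 = 4.82 points, so output gap = -2.23 × 4.82 = -10.7486%.
Since Y = Y* × (1 + gap/100), Y* = 18355/0.892514 ≈ 20566 billion.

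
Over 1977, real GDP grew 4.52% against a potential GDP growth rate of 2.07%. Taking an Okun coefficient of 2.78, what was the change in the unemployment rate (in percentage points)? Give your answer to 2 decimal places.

Growth-rate Okun's law: g_Y = g_Y* - β × Δu, so Δu = (g_Y* - g_Y)/β.
Δu = (2.07 - 4.52)/2.78 = -2.45/2.78 = -0.88 percentage points.

-0.88 percentage points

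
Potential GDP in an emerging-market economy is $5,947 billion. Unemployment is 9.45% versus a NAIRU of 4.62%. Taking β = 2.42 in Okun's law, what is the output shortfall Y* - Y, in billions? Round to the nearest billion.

Output gap = -2.42 × (9.45 - 4.62) = -2.42 × 4.83 = -11.6886%.
Actual GDP ≈ 5947 × 0.883114 ≈ 5252 billion, so the shortfall is 5947 - 5252 = 695 billion.

$695 billion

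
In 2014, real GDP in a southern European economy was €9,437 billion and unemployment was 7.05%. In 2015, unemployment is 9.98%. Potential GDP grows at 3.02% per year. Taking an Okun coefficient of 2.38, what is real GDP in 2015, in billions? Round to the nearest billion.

€9,064 billion

Δu = 9.98 - 7.05 = 2.93 points.
Okun's law (growth form): g_Y = g_Y* - β × Δu = 3.02 - 2.38 × (2.93) = 3.02 - 6.9734 = -3.9534%.
Real GDP in the next year = 9437 × (1 - 3.9534/100) = 9437 × 0.960466 ≈ 9064 billion.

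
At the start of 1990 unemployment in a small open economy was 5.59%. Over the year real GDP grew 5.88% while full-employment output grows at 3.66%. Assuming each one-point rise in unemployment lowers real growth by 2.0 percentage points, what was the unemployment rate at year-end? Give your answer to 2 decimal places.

Growth-rate Okun's law: g_Y = g_Y* - β × Δu, so Δu = (g_Y* - g_Y)/β.
Δu = (3.66 - 5.88)/2.0 = -2.22/2.0 = -1.11 percentage points.
Year-end unemployment = 5.59 - 1.11 = 4.48%.

4.48%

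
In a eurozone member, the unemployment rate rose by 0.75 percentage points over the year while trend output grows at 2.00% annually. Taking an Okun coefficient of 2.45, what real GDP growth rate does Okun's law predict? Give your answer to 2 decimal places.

Growth-rate Okun's law: g_Y = g_Y* - β × Δu.
g_Y = 2.00 - 2.45 × (0.75) = 2 - 1.8375 = 0.1625%, i.e. 0.16% to 2 d.p.

0.16%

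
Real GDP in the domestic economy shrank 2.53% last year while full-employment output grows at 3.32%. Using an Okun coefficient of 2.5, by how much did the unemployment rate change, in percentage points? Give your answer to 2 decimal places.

Growth-rate Okun's law: g_Y = g_Y* - β × Δu, so Δu = (g_Y* - g_Y)/β.
Δu = (3.32 + 2.53)/2.5 = 5.85/2.5 = 2.34 percentage points.

2.34 percentage points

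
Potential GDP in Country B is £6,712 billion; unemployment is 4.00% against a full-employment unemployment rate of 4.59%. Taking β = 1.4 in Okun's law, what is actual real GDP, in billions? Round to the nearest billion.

£6,767 billion

Unemployment gap = 4 - 4.59 = -0.59 points, so the output gap is -1.4 × (-0.59) = 0.826%.
Actual GDP = 6712 × (1 + 0.826/100) = 6712 × 1.00826 ≈ 6767 billion.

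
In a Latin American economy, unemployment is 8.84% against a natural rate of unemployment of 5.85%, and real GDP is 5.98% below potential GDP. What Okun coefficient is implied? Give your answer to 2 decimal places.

β ≈ 2.00

Okun's law: output gap = -β × (u - u*).
-5.98 = -β × (8.84 - 5.85) = -β × 2.99, so β = 5.98/2.99 = 2.00.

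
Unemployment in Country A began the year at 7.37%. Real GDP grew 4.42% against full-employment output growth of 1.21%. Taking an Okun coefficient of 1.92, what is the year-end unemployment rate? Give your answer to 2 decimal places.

Growth-rate Okun's law: g_Y = g_Y* - β × Δu, so Δu = (g_Y* - g_Y)/β.
Δu = (1.21 - 4.42)/1.92 = -3.21/1.92 = -1.67 percentage points.
Year-end unemployment = 7.37 - 1.67 = 5.70%.

5.70%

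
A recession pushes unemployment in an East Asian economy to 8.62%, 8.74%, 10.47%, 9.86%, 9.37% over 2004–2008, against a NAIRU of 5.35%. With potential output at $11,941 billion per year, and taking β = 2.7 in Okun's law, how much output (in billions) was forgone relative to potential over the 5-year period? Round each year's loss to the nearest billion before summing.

Year 2004: gap = -2.7 × (8.62 - 5.35) = -8.829%, loss ≈ 11941 × 8.829/100 ≈ 1054.
Year 2005: gap = -2.7 × (8.74 - 5.35) = -9.153%, loss ≈ 11941 × 9.153/100 ≈ 1093.
Year 2006: gap = -2.7 × (10.47 - 5.35) = -13.824%, loss ≈ 11941 × 13.824/100 ≈ 1651.
Year 2007: gap = -2.7 × (9.86 - 5.35) = -12.177%, loss ≈ 11941 × 12.177/100 ≈ 1454.
Year 2008: gap = -2.7 × (9.37 - 5.35) = -10.854%, loss ≈ 11941 × 10.854/100 ≈ 1296.
Total lost output = 1054 + 1093 + 1651 + 1454 + 1296 = 6548 billion.

$6,548 billion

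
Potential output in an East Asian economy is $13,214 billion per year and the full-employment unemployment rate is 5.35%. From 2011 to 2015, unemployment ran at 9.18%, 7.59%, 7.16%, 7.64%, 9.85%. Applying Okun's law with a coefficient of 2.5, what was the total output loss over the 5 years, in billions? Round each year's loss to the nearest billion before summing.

Year 2011: gap = -2.5 × (9.18 - 5.35) = -9.575%, loss ≈ 13214 × 9.575/100 ≈ 1265.
Year 2012: gap = -2.5 × (7.59 - 5.35) = -5.6%, loss ≈ 13214 × 5.6/100 ≈ 740.
Year 2013: gap = -2.5 × (7.16 - 5.35) = -4.525%, loss ≈ 13214 × 4.525/100 ≈ 598.
Year 2014: gap = -2.5 × (7.64 - 5.35) = -5.725%, loss ≈ 13214 × 5.725/100 ≈ 757.
Year 2015: gap = -2.5 × (9.85 - 5.35) = -11.25%, loss ≈ 13214 × 11.25/100 ≈ 1487.
Total lost output = 1265 + 740 + 598 + 757 + 1487 = 4847 billion.

$4,847 billion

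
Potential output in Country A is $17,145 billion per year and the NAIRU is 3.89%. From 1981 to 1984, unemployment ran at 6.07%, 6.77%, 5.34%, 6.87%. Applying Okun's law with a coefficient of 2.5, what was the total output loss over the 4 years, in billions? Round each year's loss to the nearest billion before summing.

Year 1981: gap = -2.5 × (6.07 - 3.89) = -5.45%, loss ≈ 17145 × 5.45/100 ≈ 934.
Year 1982: gap = -2.5 × (6.77 - 3.89) = -7.2%, loss ≈ 17145 × 7.2/100 ≈ 1234.
Year 1983: gap = -2.5 × (5.34 - 3.89) = -3.625%, loss ≈ 17145 × 3.625/100 ≈ 622.
Year 1984: gap = -2.5 × (6.87 - 3.89) = -7.45%, loss ≈ 17145 × 7.45/100 ≈ 1277.
Total lost output = 934 + 1234 + 622 + 1277 = 4067 billion.

$4,067 billion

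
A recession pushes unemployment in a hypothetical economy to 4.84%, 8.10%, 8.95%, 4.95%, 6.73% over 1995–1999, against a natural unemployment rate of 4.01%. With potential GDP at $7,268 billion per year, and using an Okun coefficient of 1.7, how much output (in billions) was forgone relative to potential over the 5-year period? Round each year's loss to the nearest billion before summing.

$1,670 billion

Year 1995: gap = -1.7 × (4.84 - 4.01) = -1.411%, loss ≈ 7268 × 1.411/100 ≈ 103.
Year 1996: gap = -1.7 × (8.1 - 4.01) = -6.953%, loss ≈ 7268 × 6.953/100 ≈ 505.
Year 1997: gap = -1.7 × (8.95 - 4.01) = -8.398%, loss ≈ 7268 × 8.398/100 ≈ 610.
Year 1998: gap = -1.7 × (4.95 - 4.01) = -1.598%, loss ≈ 7268 × 1.598/100 ≈ 116.
Year 1999: gap = -1.7 × (6.73 - 4.01) = -4.624%, loss ≈ 7268 × 4.624/100 ≈ 336.
Total lost output = 103 + 505 + 610 + 116 + 336 = 1670 billion.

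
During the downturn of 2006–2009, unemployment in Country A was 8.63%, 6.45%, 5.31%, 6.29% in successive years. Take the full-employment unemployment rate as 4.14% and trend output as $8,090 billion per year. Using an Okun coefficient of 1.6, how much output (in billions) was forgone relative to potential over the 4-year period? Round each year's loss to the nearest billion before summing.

$1,309 billion

Year 2006: gap = -1.6 × (8.63 - 4.14) = -7.184%, loss ≈ 8090 × 7.184/100 ≈ 581.
Year 2007: gap = -1.6 × (6.45 - 4.14) = -3.696%, loss ≈ 8090 × 3.696/100 ≈ 299.
Year 2008: gap = -1.6 × (5.31 - 4.14) = -1.872%, loss ≈ 8090 × 1.872/100 ≈ 151.
Year 2009: gap = -1.6 × (6.29 - 4.14) = -3.44%, loss ≈ 8090 × 3.44/100 ≈ 278.
Total lost output = 581 + 299 + 151 + 278 = 1309 billion.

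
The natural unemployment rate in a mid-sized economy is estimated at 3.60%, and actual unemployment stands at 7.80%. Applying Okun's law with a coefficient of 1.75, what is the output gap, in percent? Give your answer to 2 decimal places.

The unemployment gap is 7.8 - 3.6 = 4.2 percentage points.
Okun's law gives an output gap of -1.75 × 4.2 = -7.35%, i.e. 7.35% below potential.

-7.35%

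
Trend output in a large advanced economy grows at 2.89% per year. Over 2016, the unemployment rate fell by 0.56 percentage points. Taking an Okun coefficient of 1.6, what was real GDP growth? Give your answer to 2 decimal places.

3.79%

Growth-rate Okun's law: g_Y = g_Y* - β × Δu.
g_Y = 2.89 - 1.6 × (-0.56) = 2.89 + 0.896 = 3.786%, i.e. 3.79% to 2 d.p.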